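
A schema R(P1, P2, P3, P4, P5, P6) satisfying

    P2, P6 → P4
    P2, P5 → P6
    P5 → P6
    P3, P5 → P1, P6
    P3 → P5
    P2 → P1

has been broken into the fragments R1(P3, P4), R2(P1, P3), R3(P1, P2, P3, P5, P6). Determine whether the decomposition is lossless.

No

Chase test. Columns are P1, P2, P3, P4, P5, P6; row i has aⱼ where attribute j ∈ Ri, else bᵢⱼ.
Initial tableau (one row per fragment):
  row 1: b11 b12 a3 a4 b15 b16
  row 2: a1 b22 a3 b24 b25 b26
  row 3: a1 a2 a3 b34 a5 a6
Rows 1 and 2 agree on P3; apply P3→P5 and equate their P5 entries.
Rows 1 and 3 agree on P3; apply P3→P5 and equate their P5 entries.
Rows 1 and 2 agree on P5; apply P5→P6 and equate their P6 entries.
Rows 1 and 3 agree on P5; apply P5→P6 and equate their P6 entries.
Rows 1 and 2 agree on P3, P5; apply P3, P5→P1, P6 and equate their P1, P6 entries.
No row becomes fully distinguished — the join is lossy.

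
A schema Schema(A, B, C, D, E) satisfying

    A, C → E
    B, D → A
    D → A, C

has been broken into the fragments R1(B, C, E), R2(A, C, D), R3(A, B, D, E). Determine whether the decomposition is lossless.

Chase test. Columns are A, B, C, D, E; row i has aⱼ where attribute j ∈ Ri, else bᵢⱼ.
Initial tableau (one row per fragment):
  row 1: b11 a2 a3 b14 a5
  row 2: a1 b22 a3 a4 b25
  row 3: a1 a2 b33 a4 a5
Rows 2 and 3 agree on D; apply D→A, C and equate their A, C entries.
Rows 2 and 3 agree on A, C; apply A, C→E and equate their E entries.
Row 3 is now all distinguished symbols — the join is lossless.

Yes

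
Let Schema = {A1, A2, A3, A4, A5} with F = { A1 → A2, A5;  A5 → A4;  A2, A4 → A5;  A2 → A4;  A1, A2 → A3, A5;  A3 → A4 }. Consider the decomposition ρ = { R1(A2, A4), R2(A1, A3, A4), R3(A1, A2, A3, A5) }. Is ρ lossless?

Yes

Chase test. Columns are A1, A2, A3, A4, A5; row i has aⱼ where attribute j ∈ Ri, else bᵢⱼ.
Initial tableau (one row per fragment):
  row 1: b11 a2 b13 a4 b15
  row 2: a1 b22 a3 a4 b25
  row 3: a1 a2 a3 b34 a5
Rows 2 and 3 agree on A1; apply A1→A2, A5 and equate their A2, A5 entries.
Rows 2 and 3 agree on A5; apply A5→A4 and equate their A4 entries.
Rows 1 and 2 agree on A2, A4; apply A2, A4→A5 and equate their A5 entries.
Row 2 is now all distinguished symbols — the join is lossless.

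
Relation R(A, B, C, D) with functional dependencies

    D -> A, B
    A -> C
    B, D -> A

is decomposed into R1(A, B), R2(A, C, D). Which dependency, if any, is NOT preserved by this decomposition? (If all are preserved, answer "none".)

D -> A, B

Check D → A, B: no single fragment contains all of {A, B, D}, and the restricted closure of {D} across the fragments never reaches {A, B}.
A → C is preserved.
B, D → A is preserved.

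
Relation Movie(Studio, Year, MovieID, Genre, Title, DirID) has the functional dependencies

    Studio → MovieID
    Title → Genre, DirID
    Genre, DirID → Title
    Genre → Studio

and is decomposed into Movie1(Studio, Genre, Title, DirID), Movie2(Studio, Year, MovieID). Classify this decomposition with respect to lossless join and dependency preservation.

Lossless test: (Studio)⁺ = {Studio, MovieID}, which is a superkey of neither fragment — lossy.
Dependency preservation: every FD's attributes lie within a single fragment, so each can be enforced locally — preserved.

lossy but dependency-preserving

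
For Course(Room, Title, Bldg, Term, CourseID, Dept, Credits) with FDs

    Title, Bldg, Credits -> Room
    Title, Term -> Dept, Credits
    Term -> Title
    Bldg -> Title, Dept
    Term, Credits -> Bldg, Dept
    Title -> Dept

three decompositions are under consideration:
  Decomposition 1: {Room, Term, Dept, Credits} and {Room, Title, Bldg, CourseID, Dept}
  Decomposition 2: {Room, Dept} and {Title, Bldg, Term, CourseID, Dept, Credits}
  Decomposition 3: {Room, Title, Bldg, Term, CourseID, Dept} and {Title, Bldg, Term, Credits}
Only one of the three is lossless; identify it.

Decomposition 1: common = {Room, Dept}, closure = {Room, Dept} → lossy.
Decomposition 2: common = {Dept}, closure = {Dept} → lossy.
Decomposition 3: common = {Title, Bldg, Term}, closure = {Room, Title, Bldg, Term, Dept, Credits} → lossless.

Decomposition 3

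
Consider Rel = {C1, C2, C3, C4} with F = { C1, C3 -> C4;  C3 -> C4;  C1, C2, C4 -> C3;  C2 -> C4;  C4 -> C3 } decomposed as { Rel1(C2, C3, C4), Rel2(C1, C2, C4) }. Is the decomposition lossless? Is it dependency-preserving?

lossless and dependency-preserving

Lossless test: (C2, C4)⁺ = {C2, C3, C4}, which contains all of one fragment — lossless.
Dependency preservation: C1, C3 → C4; C1, C2, C4 → C3 are not contained in any single fragment, but the restricted closure of each left-hand side across the fragments still reaches the right-hand side; the remaining FDs each lie inside some fragment. All dependencies are preserved.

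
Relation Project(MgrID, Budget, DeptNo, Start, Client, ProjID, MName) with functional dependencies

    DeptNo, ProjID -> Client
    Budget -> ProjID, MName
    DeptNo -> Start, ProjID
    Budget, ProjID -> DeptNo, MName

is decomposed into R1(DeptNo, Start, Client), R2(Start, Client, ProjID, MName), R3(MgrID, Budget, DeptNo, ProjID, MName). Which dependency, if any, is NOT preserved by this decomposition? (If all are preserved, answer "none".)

none

DeptNo, ProjID → Client: restricted closure across fragments reaches Client.
Budget → ProjID, MName lies within R3.
DeptNo → Start, ProjID: restricted closure across fragments reaches Start, ProjID.
Budget, ProjID → DeptNo, MName lies within R3.
Every dependency is enforceable on the fragments, so the decomposition is dependency-preserving.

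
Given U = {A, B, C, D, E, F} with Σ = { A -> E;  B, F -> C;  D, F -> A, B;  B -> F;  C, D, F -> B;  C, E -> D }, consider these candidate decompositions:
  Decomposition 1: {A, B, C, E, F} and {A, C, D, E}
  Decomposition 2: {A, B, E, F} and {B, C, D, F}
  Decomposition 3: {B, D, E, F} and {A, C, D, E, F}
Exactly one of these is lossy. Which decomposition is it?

Decomposition 1: common = {A, C, E}, closure = {A, C, D, E} → lossless.
Decomposition 2: common = {B, F}, closure = {B, C, F} → lossy.
Decomposition 3: common = {D, E, F}, closure = {A, B, C, D, E, F} → lossless.

Decomposition 2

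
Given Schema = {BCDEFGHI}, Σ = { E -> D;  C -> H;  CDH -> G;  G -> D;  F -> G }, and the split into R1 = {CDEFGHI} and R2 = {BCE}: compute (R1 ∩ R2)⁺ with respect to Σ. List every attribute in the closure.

R1 ∩ R2 = {CE}.
E → D applies, adding D
C → H applies, adding H
CDH → G applies, adding G
Closure: {CDEGH}.

CDEGH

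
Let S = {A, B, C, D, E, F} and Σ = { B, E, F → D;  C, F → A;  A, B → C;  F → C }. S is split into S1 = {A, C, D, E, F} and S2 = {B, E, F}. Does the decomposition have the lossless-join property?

Common attributes: S1 ∩ S2 = {E, F}.
Closure of {E, F}: F → C applies, adding C; C, F → A applies, adding A. So (E, F)⁺ = {A, C, E, F}.
The closure contains neither all of S1 = {A, C, D, E, F} nor all of S2 = {B, E, F}, so the common attributes are not a superkey of either fragment. The join is lossy.

No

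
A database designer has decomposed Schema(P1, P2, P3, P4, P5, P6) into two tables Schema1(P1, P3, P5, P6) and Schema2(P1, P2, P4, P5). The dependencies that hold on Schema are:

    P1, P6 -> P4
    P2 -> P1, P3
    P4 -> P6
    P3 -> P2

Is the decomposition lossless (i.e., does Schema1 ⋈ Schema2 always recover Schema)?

No

Common attributes: Schema1 ∩ Schema2 = {P1, P5}.
No dependency enlarges {P1, P5}, so (P1, P5)⁺ = {P1, P5}.
The closure contains neither all of Schema1 = {P1, P3, P5, P6} nor all of Schema2 = {P1, P2, P4, P5}, so the common attributes are not a superkey of either fragment. The join is lossy.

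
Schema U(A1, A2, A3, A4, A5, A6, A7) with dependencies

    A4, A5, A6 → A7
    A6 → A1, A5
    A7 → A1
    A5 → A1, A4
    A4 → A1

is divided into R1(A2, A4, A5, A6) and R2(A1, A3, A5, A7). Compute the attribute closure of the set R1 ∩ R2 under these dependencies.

R1 ∩ R2 = {A5}.
A5 → A1, A4 applies, adding A1, A4
Closure: {A1, A4, A5}.

A1, A4, A5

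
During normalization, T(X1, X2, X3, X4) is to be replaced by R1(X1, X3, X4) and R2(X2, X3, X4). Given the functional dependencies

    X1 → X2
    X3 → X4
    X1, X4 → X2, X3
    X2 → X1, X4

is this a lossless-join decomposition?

Common attributes: R1 ∩ R2 = {X3, X4}.
No dependency enlarges {X3, X4}, so (X3, X4)⁺ = {X3, X4}.
The closure contains neither all of R1 = {X1, X3, X4} nor all of R2 = {X2, X3, X4}, so the common attributes are not a superkey of either fragment. The join is lossy.

No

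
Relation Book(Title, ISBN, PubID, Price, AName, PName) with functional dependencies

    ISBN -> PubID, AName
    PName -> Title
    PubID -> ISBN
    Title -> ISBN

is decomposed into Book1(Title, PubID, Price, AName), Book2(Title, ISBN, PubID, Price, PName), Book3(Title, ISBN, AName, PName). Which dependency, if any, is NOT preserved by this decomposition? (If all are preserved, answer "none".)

none

ISBN → PubID, AName: restricted closure across fragments reaches PubID, AName.
PName → Title lies within Book2.
PubID → ISBN lies within Book2.
Title → ISBN lies within Book2.
Every dependency is enforceable on the fragments, so the decomposition is dependency-preserving.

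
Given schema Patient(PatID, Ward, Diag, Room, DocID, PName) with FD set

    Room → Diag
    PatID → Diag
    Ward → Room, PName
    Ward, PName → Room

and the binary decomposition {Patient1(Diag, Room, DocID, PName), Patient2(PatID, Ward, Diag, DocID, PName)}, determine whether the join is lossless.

No

Common attributes: Patient1 ∩ Patient2 = {Diag, DocID, PName}.
No dependency enlarges {Diag, DocID, PName}, so (Diag, DocID, PName)⁺ = {Diag, DocID, PName}.
The closure contains neither all of Patient1 = {Diag, Room, DocID, PName} nor all of Patient2 = {PatID, Ward, Diag, DocID, PName}, so the common attributes are not a superkey of either fragment. The join is lossy.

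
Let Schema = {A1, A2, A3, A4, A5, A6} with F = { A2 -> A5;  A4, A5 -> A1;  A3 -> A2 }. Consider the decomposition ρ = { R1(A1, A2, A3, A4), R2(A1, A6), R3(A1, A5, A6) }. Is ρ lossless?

No

Chase test. Columns are A1, A2, A3, A4, A5, A6; row i has aⱼ where attribute j ∈ Ri, else bᵢⱼ.
Initial tableau (one row per fragment):
  row 1: a1 a2 a3 a4 b15 b16
  row 2: a1 b22 b23 b24 b25 a6
  row 3: a1 b32 b33 b34 a5 a6
No row becomes fully distinguished — the join is lossy.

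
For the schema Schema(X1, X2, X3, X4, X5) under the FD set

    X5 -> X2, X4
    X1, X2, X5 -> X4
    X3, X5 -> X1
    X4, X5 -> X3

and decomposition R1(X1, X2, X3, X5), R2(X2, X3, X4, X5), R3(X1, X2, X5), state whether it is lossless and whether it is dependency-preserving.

lossless and dependency-preserving

Lossless test (chase): Rows 1 and 2 agree on X5; apply X5→X2, X4 and equate their X2, X4 entries. Rows 1 and 3 agree on X5; apply X5→X2, X4 and equate their X2, X4 entries. Rows 1 and 2 agree on X3, X5; apply X3, X5→X1 and equate their X1 entries. Rows 1 and 3 agree on X4, X5; apply X4, X5→X3 and equate their X3 entries. Row 1 is now all distinguished symbols — the join is lossless.
Dependency preservation: X1, X2, X5 → X4 is not contained in any single fragment, but the restricted closure of its left-hand side across the fragments still reaches the right-hand side; the remaining FDs each lie inside some fragment. All dependencies are preserved.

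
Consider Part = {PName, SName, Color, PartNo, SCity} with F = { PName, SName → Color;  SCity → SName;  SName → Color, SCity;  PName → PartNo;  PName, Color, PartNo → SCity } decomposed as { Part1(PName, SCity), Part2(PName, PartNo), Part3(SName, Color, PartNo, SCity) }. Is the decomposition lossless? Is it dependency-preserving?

lossless but not dependency-preserving

Lossless test (chase): Rows 1 and 3 agree on SCity; apply SCity→SName and equate their SName entries. Rows 1 and 3 agree on SName; apply SName→Color, SCity and equate their Color, SCity entries. Rows 1 and 2 agree on PName; apply PName→PartNo and equate their PartNo entries. Row 1 is now all distinguished symbols — the join is lossless.
Dependency preservation: the restricted closure of {PName, Color, PartNo} across the fragments never reaches {SCity}, so PName, Color, PartNo → SCity cannot be enforced without a join — not preserved.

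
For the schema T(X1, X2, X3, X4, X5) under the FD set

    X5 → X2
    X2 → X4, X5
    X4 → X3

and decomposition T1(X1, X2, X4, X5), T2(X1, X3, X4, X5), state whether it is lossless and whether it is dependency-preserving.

lossless and dependency-preserving

Lossless test: (X1, X4, X5)⁺ = {X1, X2, X3, X4, X5}, which contains all of one fragment — lossless.
Dependency preservation: every FD's attributes lie within a single fragment, so each can be enforced locally — preserved.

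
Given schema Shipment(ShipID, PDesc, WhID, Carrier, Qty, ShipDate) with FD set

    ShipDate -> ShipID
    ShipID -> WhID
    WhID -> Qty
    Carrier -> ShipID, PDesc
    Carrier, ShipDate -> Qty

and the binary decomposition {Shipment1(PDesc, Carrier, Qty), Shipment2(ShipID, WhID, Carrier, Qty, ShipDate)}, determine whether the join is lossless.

Common attributes: Shipment1 ∩ Shipment2 = {Carrier, Qty}.
Closure of {Carrier, Qty}: Carrier → ShipID, PDesc applies, adding ShipID, PDesc; ShipID → WhID applies, adding WhID. So (Carrier, Qty)⁺ = {ShipID, PDesc, WhID, Carrier, Qty}.
This closure contains every attribute of Shipment1, so Shipment1 ∩ Shipment2 → Shipment1. The join is lossless.

Yes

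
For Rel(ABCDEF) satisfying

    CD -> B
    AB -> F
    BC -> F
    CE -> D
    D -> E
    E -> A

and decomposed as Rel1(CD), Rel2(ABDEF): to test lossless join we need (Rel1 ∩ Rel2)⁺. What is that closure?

Rel1 ∩ Rel2 = {D}.
D → E applies, adding E
E → A applies, adding A
Closure: {ADE}.

ADE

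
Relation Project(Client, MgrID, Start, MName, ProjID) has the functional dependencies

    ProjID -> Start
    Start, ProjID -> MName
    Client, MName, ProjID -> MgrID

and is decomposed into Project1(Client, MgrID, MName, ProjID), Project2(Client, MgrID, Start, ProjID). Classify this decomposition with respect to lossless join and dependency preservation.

lossless and dependency-preserving

Lossless test: (Client, MgrID, ProjID)⁺ = {Client, MgrID, Start, MName, ProjID}, which contains all of one fragment — lossless.
Dependency preservation: Start, ProjID → MName is not contained in any single fragment, but the restricted closure of its left-hand side across the fragments still reaches the right-hand side; the remaining FDs each lie inside some fragment. All dependencies are preserved.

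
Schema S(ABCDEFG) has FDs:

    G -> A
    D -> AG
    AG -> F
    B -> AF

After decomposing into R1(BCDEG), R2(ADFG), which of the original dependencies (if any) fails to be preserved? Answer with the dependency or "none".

B -> AF

Check B → AF: no single fragment contains all of {ABF}, and the restricted closure of {B} across the fragments never reaches {AF}.
G → A is preserved.
D → AG is preserved.
AG → F is preserved.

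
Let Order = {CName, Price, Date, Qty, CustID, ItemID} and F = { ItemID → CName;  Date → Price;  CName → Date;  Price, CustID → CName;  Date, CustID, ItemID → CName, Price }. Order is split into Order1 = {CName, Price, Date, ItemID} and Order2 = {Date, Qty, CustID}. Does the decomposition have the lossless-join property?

Common attributes: Order1 ∩ Order2 = {Date}.
Closure of {Date}: Date → Price applies, adding Price. So (Date)⁺ = {Price, Date}.
The closure contains neither all of Order1 = {CName, Price, Date, ItemID} nor all of Order2 = {Date, Qty, CustID}, so the common attributes are not a superkey of either fragment. The join is lossy.

No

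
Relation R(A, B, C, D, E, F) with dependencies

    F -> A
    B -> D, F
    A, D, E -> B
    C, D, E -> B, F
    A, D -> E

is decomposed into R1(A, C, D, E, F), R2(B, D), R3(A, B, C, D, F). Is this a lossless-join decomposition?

Yes

Chase test. Columns are A, B, C, D, E, F; row i has aⱼ where attribute j ∈ Ri, else bᵢⱼ.
Initial tableau (one row per fragment):
  row 1: a1 b12 a3 a4 a5 a6
  row 2: b21 a2 b23 a4 b25 b26
  row 3: a1 a2 a3 a4 b35 a6
Rows 2 and 3 agree on B; apply B→D, F and equate their D, F entries.
Rows 1 and 3 agree on A, D; apply A, D→E and equate their E entries.
Rows 1 and 2 agree on F; apply F→A and equate their A entries.
Rows 1 and 3 agree on A, D, E; apply A, D, E→B and equate their B entries.
Rows 1 and 2 agree on A, D; apply A, D→E and equate their E entries.
Row 1 is now all distinguished symbols — the join is lossless.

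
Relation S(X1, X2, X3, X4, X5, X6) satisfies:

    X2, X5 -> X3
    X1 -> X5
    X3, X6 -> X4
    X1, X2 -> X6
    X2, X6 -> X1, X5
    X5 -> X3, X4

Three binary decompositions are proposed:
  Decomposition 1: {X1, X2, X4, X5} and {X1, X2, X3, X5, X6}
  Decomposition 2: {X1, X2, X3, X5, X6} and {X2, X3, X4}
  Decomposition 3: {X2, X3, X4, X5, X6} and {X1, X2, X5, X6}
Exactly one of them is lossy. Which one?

Decomposition 1: common = {X1, X2, X5}, closure = {X1, X2, X3, X4, X5, X6} → lossless.
Decomposition 2: common = {X2, X3}, closure = {X2, X3} → lossy.
Decomposition 3: common = {X2, X5, X6}, closure = {X1, X2, X3, X4, X5, X6} → lossless.

Decomposition 2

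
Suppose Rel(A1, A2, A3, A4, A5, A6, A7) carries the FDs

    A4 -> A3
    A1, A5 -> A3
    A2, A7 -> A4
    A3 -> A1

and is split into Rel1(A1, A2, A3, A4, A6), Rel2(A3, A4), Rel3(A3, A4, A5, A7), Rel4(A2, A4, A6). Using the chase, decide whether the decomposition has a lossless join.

Chase test. Columns are A1, A2, A3, A4, A5, A6, A7; row i has aⱼ where attribute j ∈ Reli, else bᵢⱼ.
Initial tableau (one row per fragment):
  row 1: a1 a2 a3 a4 b15 a6 b17
  row 2: b21 b22 a3 a4 b25 b26 b27
  row 3: b31 b32 a3 a4 a5 b36 a7
  row 4: b41 a2 b43 a4 b45 a6 b47
Rows 1 and 4 agree on A4; apply A4→A3 and equate their A3 entries.
Rows 1 and 2 agree on A3; apply A3→A1 and equate their A1 entries.
Rows 1 and 3 agree on A3; apply A3→A1 and equate their A1 entries.
Rows 1 and 4 agree on A3; apply A3→A1 and equate their A1 entries.
No row becomes fully distinguished — the join is lossy.

No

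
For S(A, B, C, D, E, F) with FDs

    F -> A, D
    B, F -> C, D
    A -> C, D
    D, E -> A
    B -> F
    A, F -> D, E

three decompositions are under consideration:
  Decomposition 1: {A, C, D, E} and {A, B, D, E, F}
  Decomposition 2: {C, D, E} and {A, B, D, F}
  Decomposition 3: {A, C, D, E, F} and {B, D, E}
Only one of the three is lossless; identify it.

Decomposition 1: common = {A, D, E}, closure = {A, C, D, E} → lossless.
Decomposition 2: common = {D}, closure = {D} → lossy.
Decomposition 3: common = {D, E}, closure = {A, C, D, E} → lossy.

Decomposition 1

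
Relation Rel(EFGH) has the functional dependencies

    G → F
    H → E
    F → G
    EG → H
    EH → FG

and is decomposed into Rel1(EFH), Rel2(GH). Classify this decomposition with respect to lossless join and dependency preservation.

lossless but not dependency-preserving

Lossless test: (H)⁺ = {EFGH}, which contains all of one fragment — lossless.
Dependency preservation: the restricted closure of {G} across the fragments never reaches {F}, so G → F cannot be enforced without a join — not preserved.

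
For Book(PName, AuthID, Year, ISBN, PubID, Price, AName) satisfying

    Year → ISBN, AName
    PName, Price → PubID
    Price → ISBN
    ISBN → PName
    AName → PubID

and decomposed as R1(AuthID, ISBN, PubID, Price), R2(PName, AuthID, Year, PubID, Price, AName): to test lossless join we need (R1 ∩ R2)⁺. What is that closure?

PName, AuthID, ISBN, PubID, Price

R1 ∩ R2 = {AuthID, PubID, Price}.
Price → ISBN applies, adding ISBN
ISBN → PName applies, adding PName
Closure: {PName, AuthID, ISBN, PubID, Price}.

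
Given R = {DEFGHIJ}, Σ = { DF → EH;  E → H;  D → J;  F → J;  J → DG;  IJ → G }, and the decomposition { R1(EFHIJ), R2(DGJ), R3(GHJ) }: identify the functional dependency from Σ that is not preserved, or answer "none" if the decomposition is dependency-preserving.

DF → EH: restricted closure across fragments reaches EH.
E → H lies within R1.
D → J lies within R2.
F → J lies within R1.
J → DG lies within R2.
IJ → G: restricted closure across fragments reaches G.
Every dependency is enforceable on the fragments, so the decomposition is dependency-preserving.

none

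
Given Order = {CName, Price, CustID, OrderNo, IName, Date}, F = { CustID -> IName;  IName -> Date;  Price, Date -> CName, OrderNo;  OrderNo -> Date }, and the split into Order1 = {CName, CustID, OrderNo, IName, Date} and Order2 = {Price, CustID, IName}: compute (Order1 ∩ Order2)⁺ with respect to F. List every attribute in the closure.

Order1 ∩ Order2 = {CustID, IName}.
IName → Date applies, adding Date
Closure: {CustID, IName, Date}.

CustID, IName, Date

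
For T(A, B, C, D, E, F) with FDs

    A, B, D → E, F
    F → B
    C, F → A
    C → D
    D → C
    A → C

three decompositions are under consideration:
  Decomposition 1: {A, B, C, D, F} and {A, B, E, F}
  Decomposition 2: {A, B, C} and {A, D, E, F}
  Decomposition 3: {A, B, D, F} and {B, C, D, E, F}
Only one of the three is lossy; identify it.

Decomposition 1: common = {A, B, F}, closure = {A, B, C, D, E, F} → lossless.
Decomposition 2: common = {A}, closure = {A, C, D} → lossy.
Decomposition 3: common = {B, D, F}, closure = {A, B, C, D, E, F} → lossless.

Decomposition 2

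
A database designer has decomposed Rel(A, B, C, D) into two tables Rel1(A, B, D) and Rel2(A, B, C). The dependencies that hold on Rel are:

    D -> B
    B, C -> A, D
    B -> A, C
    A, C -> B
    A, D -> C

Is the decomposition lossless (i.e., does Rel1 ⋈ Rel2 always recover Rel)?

Common attributes: Rel1 ∩ Rel2 = {A, B}.
Closure of {A, B}: B → A, C applies, adding C; B, C → A, D applies, adding D. So (A, B)⁺ = {A, B, C, D}.
This closure contains every attribute of Rel1, so Rel1 ∩ Rel2 → Rel1. The join is lossless.

Yes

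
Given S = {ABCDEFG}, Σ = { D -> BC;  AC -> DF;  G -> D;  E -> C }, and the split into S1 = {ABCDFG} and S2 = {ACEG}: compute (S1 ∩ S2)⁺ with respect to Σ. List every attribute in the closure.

ABCDFG

S1 ∩ S2 = {ACG}.
AC → DF applies, adding DF
D → BC applies, adding B
Closure: {ABCDFG}.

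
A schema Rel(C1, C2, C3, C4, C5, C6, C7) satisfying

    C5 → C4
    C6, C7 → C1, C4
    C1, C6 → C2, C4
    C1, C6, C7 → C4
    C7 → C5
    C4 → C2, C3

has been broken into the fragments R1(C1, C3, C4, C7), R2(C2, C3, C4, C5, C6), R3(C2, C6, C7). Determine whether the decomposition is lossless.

Chase test. Columns are C1, C2, C3, C4, C5, C6, C7; row i has aⱼ where attribute j ∈ Ri, else bᵢⱼ.
Initial tableau (one row per fragment):
  row 1: a1 b12 a3 a4 b15 b16 a7
  row 2: b21 a2 a3 a4 a5 a6 b27
  row 3: b31 a2 b33 b34 b35 a6 a7
Rows 1 and 3 agree on C7; apply C7→C5 and equate their C5 entries.
Rows 1 and 2 agree on C4; apply C4→C2, C3 and equate their C2, C3 entries.
Rows 1 and 3 agree on C5; apply C5→C4 and equate their C4 entries.
Rows 1 and 3 agree on C4; apply C4→C2, C3 and equate their C2, C3 entries.
No row becomes fully distinguished — the join is lossy.

No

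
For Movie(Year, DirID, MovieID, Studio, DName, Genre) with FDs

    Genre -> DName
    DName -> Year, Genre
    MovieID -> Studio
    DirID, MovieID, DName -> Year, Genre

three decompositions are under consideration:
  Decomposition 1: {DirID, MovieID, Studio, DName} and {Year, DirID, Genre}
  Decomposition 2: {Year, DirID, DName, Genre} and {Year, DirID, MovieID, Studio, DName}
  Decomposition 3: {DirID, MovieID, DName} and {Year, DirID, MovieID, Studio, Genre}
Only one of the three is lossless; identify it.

Decomposition 2

Decomposition 1: common = {DirID}, closure = {DirID} → lossy.
Decomposition 2: common = {Year, DirID, DName}, closure = {Year, DirID, DName, Genre} → lossless.
Decomposition 3: common = {DirID, MovieID}, closure = {DirID, MovieID, Studio} → lossy.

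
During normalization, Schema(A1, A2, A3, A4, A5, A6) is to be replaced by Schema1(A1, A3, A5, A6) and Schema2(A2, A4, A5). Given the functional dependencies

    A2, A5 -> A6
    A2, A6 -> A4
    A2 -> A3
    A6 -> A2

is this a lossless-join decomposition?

No

Common attributes: Schema1 ∩ Schema2 = {A5}.
No dependency enlarges {A5}, so (A5)⁺ = {A5}.
The closure contains neither all of Schema1 = {A1, A3, A5, A6} nor all of Schema2 = {A2, A4, A5}, so the common attributes are not a superkey of either fragment. The join is lossy.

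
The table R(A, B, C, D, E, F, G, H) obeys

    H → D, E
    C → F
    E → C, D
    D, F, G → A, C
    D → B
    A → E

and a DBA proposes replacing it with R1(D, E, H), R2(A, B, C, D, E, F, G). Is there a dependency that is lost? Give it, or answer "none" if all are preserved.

H → D, E lies within R1.
C → F lies within R2.
E → C, D lies within R2.
D, F, G → A, C lies within R2.
D → B lies within R2.
A → E lies within R2.
Every dependency is enforceable on the fragments, so the decomposition is dependency-preserving.

none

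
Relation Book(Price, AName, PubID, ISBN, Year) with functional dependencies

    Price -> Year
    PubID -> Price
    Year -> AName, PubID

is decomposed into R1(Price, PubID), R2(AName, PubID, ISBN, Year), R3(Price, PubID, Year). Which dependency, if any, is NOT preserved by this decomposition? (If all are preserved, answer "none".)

Price → Year lies within R3.
PubID → Price lies within R1.
Year → AName, PubID lies within R2.
Every dependency is enforceable on the fragments, so the decomposition is dependency-preserving.

none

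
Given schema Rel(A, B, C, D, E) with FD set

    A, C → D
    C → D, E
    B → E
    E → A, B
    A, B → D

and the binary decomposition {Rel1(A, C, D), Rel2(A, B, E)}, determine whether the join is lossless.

No

Common attributes: Rel1 ∩ Rel2 = {A}.
No dependency enlarges {A}, so (A)⁺ = {A}.
The closure contains neither all of Rel1 = {A, C, D} nor all of Rel2 = {A, B, E}, so the common attributes are not a superkey of either fragment. The join is lossy.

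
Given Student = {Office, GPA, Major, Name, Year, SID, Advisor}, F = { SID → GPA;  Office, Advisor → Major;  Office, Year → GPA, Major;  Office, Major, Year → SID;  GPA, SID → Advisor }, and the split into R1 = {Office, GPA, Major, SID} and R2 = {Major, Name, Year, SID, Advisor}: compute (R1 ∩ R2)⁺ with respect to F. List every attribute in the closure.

GPA, Major, SID, Advisor

R1 ∩ R2 = {Major, SID}.
SID → GPA applies, adding GPA
GPA, SID → Advisor applies, adding Advisor
Closure: {GPA, Major, SID, Advisor}.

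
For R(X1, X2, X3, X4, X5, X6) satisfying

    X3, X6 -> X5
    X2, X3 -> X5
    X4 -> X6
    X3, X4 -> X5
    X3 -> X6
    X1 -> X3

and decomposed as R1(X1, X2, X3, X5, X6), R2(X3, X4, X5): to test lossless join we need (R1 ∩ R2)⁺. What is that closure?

R1 ∩ R2 = {X3, X5}.
X3 → X6 applies, adding X6
Closure: {X3, X5, X6}.

X3, X5, X6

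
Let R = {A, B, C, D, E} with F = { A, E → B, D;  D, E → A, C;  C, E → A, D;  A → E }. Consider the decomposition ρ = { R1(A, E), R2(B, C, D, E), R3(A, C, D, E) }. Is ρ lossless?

Yes

Chase test. Columns are A, B, C, D, E; row i has aⱼ where attribute j ∈ Ri, else bᵢⱼ.
Initial tableau (one row per fragment):
  row 1: a1 b12 b13 b14 a5
  row 2: b21 a2 a3 a4 a5
  row 3: a1 b32 a3 a4 a5
Rows 1 and 3 agree on A, E; apply A, E→B, D and equate their B, D entries.
Rows 1 and 2 agree on D, E; apply D, E→A, C and equate their A, C entries.
Rows 1 and 2 agree on A, E; apply A, E→B, D and equate their B, D entries.
Row 1 is now all distinguished symbols — the join is lossless.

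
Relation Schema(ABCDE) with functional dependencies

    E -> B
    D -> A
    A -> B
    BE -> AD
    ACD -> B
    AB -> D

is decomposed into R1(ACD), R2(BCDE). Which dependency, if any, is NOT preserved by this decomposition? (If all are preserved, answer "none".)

E → B lies within R2.
D → A lies within R1.
A → B: restricted closure across fragments reaches B.
BE → AD: restricted closure across fragments reaches AD.
ACD → B: restricted closure across fragments reaches B.
AB → D: restricted closure across fragments reaches D.
Every dependency is enforceable on the fragments, so the decomposition is dependency-preserving.

none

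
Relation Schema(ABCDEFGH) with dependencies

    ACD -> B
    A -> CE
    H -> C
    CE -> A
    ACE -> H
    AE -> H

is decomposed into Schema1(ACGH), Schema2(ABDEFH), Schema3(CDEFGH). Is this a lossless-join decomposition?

Yes

Chase test. Columns are ABCDEFGH; row i has aⱼ where attribute j ∈ Schemai, else bᵢⱼ.
Initial tableau (one row per fragment):
  row 1: a1 b12 a3 b14 b15 b16 a7 a8
  row 2: a1 a2 b23 a4 a5 a6 b27 a8
  row 3: b31 b32 a3 a4 a5 a6 a7 a8
Rows 1 and 2 agree on A; apply A→CE and equate their CE entries.
Rows 1 and 3 agree on CE; apply CE→A and equate their A entries.
Rows 2 and 3 agree on ACD; apply ACD→B and equate their B entries.
Row 3 is now all distinguished symbols — the join is lossless.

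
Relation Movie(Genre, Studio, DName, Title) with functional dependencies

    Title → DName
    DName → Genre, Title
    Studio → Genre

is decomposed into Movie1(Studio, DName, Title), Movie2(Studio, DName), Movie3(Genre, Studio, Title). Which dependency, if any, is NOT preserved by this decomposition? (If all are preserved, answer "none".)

Title → DName lies within Movie1.
DName → Genre, Title: restricted closure across fragments reaches Genre, Title.
Studio → Genre lies within Movie3.
Every dependency is enforceable on the fragments, so the decomposition is dependency-preserving.

none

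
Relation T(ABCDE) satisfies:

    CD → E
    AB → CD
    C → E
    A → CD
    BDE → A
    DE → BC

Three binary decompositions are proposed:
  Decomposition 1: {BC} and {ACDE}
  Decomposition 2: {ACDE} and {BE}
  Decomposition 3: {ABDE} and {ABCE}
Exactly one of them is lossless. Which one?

Decomposition 1: common = {C}, closure = {CE} → lossy.
Decomposition 2: common = {E}, closure = {E} → lossy.
Decomposition 3: common = {ABE}, closure = {ABCDE} → lossless.

Decomposition 3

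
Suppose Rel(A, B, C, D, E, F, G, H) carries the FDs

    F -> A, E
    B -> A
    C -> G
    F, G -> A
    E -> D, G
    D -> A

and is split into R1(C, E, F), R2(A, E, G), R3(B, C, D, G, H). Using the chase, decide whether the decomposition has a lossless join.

Chase test. Columns are A, B, C, D, E, F, G, H; row i has aⱼ where attribute j ∈ Ri, else bᵢⱼ.
Initial tableau (one row per fragment):
  row 1: b11 b12 a3 b14 a5 a6 b17 b18
  row 2: a1 b22 b23 b24 a5 b26 a7 b28
  row 3: b31 a2 a3 a4 b35 b36 a7 a8
Rows 1 and 3 agree on C; apply C→G and equate their G entries.
Rows 1 and 2 agree on E; apply E→D, G and equate their D, G entries.
Rows 1 and 2 agree on D; apply D→A and equate their A entries.
No row becomes fully distinguished — the join is lossy.

No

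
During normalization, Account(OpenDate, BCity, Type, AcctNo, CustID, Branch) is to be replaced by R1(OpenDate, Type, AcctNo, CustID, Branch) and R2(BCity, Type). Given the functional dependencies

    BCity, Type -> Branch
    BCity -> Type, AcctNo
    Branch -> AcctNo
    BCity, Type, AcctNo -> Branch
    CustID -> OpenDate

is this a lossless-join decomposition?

Common attributes: R1 ∩ R2 = {Type}.
No dependency enlarges {Type}, so (Type)⁺ = {Type}.
The closure contains neither all of R1 = {OpenDate, Type, AcctNo, CustID, Branch} nor all of R2 = {BCity, Type}, so the common attributes are not a superkey of either fragment. The join is lossy.

No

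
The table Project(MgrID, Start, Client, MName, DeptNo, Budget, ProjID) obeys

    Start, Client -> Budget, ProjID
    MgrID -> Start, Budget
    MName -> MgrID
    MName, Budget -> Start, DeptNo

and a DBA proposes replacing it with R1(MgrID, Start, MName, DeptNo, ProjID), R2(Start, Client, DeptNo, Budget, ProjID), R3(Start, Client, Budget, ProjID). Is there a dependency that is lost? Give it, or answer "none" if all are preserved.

MgrID -> Start, Budget

Check MgrID → Start, Budget: no single fragment contains all of {MgrID, Start, Budget}, and the restricted closure of {MgrID} across the fragments never reaches {Start, Budget}.
Start, Client → Budget, ProjID is preserved.
MName → MgrID is preserved.
MName, Budget → Start, DeptNo is preserved.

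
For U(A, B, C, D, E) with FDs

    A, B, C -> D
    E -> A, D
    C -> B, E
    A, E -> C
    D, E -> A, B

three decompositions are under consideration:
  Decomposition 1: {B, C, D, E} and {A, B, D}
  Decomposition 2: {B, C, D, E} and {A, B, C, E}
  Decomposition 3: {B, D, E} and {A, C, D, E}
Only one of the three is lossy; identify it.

Decomposition 1

Decomposition 1: common = {B, D}, closure = {B, D} → lossy.
Decomposition 2: common = {B, C, E}, closure = {A, B, C, D, E} → lossless.
Decomposition 3: common = {D, E}, closure = {A, B, C, D, E} → lossless.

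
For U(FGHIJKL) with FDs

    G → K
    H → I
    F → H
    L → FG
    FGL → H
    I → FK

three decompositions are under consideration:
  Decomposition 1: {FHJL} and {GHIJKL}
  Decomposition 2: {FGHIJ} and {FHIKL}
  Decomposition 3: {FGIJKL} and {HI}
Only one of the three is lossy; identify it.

Decomposition 1: common = {HJL}, closure = {FGHIJKL} → lossless.
Decomposition 2: common = {FHI}, closure = {FHIK} → lossy.
Decomposition 3: common = {I}, closure = {FHIK} → lossless.

Decomposition 2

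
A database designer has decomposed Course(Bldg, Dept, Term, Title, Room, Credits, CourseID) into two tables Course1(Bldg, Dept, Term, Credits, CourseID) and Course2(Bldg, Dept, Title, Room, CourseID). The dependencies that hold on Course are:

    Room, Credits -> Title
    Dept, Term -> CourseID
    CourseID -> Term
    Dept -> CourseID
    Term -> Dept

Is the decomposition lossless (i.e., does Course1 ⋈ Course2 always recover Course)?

Common attributes: Course1 ∩ Course2 = {Bldg, Dept, CourseID}.
Closure of {Bldg, Dept, CourseID}: CourseID → Term applies, adding Term. So (Bldg, Dept, CourseID)⁺ = {Bldg, Dept, Term, CourseID}.
The closure contains neither all of Course1 = {Bldg, Dept, Term, Credits, CourseID} nor all of Course2 = {Bldg, Dept, Title, Room, CourseID}, so the common attributes are not a superkey of either fragment. The join is lossy.

No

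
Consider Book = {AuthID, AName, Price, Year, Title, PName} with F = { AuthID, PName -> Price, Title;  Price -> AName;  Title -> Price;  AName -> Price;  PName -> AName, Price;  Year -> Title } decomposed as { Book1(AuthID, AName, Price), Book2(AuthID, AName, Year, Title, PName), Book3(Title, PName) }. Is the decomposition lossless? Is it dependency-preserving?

Lossless test (chase): Rows 2 and 3 agree on Title; apply Title→Price and equate their Price entries. Rows 1 and 2 agree on AName; apply AName→Price and equate their Price entries. Rows 2 and 3 agree on PName; apply PName→AName, Price and equate their AName, Price entries. Row 2 is now all distinguished symbols — the join is lossless.
Dependency preservation: AuthID, PName → Price, Title; Title → Price; PName → AName, Price are not contained in any single fragment, but the restricted closure of each left-hand side across the fragments still reaches the right-hand side; the remaining FDs each lie inside some fragment. All dependencies are preserved.

lossless and dependency-preserving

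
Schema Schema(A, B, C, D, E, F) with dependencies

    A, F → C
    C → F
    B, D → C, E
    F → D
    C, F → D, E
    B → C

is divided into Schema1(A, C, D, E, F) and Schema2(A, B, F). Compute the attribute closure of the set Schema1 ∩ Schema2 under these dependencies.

Schema1 ∩ Schema2 = {A, F}.
A, F → C applies, adding C
F → D applies, adding D
C, F → D, E applies, adding E
Closure: {A, C, D, E, F}.

A, C, D, E, F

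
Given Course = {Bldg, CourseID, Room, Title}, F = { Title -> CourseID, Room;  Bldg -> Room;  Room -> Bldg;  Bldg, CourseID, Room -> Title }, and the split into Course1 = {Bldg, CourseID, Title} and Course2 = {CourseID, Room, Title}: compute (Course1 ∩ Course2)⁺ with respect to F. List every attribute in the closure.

Bldg, CourseID, Room, Title

Course1 ∩ Course2 = {CourseID, Title}.
Title → CourseID, Room applies, adding Room
Room → Bldg applies, adding Bldg
Closure: {Bldg, CourseID, Room, Title}.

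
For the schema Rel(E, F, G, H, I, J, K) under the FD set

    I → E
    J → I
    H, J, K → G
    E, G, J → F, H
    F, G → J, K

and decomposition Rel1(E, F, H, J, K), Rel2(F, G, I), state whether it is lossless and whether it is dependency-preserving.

lossy and not dependency-preserving

Lossless test: (F)⁺ = {F}, which is a superkey of neither fragment — lossy.
Dependency preservation: the restricted closure of {I} across the fragments never reaches {E}, so I → E cannot be enforced without a join — not preserved.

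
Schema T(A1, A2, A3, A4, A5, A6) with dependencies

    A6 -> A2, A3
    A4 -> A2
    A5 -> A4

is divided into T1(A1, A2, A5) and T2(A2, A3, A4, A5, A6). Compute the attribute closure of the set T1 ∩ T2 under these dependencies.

T1 ∩ T2 = {A2, A5}.
A5 → A4 applies, adding A4
Closure: {A2, A4, A5}.

A2, A4, A5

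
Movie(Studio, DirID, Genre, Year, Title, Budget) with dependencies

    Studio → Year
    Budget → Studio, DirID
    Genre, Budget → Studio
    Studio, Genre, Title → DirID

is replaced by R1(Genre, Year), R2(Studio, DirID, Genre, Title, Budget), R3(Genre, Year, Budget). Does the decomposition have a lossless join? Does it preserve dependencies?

Lossless test (chase): Rows 2 and 3 agree on Budget; apply Budget→Studio, DirID and equate their Studio, DirID entries. Rows 2 and 3 agree on Studio; apply Studio→Year and equate their Year entries. Row 2 is now all distinguished symbols — the join is lossless.
Dependency preservation: the restricted closure of {Studio} across the fragments never reaches {Year}, so Studio → Year cannot be enforced without a join — not preserved.

lossless but not dependency-preserving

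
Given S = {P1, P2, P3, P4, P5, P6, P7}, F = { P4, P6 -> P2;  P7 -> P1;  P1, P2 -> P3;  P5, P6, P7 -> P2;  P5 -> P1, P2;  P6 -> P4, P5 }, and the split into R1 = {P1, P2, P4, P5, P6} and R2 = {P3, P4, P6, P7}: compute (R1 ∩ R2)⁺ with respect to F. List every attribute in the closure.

P1, P2, P3, P4, P5, P6

R1 ∩ R2 = {P4, P6}.
P4, P6 → P2 applies, adding P2
P6 → P4, P5 applies, adding P5
P5 → P1, P2 applies, adding P1
P1, P2 → P3 applies, adding P3
Closure: {P1, P2, P3, P4, P5, P6}.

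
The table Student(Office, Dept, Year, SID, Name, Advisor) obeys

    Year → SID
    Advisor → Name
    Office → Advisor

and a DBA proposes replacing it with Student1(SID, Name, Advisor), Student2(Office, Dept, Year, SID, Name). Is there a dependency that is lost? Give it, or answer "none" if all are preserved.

Check Office → Advisor: no single fragment contains all of {Office, Advisor}, and the restricted closure of {Office} across the fragments never reaches {Advisor}.
Year → SID is preserved.
Advisor → Name is preserved.

Office → Advisor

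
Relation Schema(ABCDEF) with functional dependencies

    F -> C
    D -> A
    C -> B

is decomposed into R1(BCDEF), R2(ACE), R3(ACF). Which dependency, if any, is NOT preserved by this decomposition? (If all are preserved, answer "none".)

D -> A

Check D → A: no single fragment contains all of {AD}, and the restricted closure of {D} across the fragments never reaches {A}.
F → C is preserved.
C → B is preserved.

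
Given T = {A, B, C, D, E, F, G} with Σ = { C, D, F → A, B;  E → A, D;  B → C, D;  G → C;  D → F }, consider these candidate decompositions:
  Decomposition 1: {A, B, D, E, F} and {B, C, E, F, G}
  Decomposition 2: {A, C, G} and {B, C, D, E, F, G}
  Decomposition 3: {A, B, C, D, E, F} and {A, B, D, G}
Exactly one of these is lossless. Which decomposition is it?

Decomposition 1: common = {B, E, F}, closure = {A, B, C, D, E, F} → lossless.
Decomposition 2: common = {C, G}, closure = {C, G} → lossy.
Decomposition 3: common = {A, B, D}, closure = {A, B, C, D, F} → lossy.

Decomposition 1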